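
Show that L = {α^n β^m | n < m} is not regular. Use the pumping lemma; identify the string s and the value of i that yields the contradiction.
Assume L is regular with pumping length p. Idea: pumping up the α-block makes the α-count reach the β-count.
Choose s = α^p β^(p+1) ∈ L. By the pumping lemma, s = xyz with |xy| ≤ p, |y| > 0, so y = α^k with k ≥ 1. Then xy²z = α^(p+k) β^(p+1). Since p+k ≥ p+1, the number of α's is no longer strictly less than the number of β's, so xy²z ∉ L.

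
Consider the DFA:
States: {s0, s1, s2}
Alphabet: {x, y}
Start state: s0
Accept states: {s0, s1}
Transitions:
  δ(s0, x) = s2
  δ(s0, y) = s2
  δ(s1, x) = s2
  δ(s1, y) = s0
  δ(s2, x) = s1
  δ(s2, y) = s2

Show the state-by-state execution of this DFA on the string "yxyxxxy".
read 'y': s0 → s2
  read 'x': s2 → s1
  read 'y': s1 → s0
  read 'x': s0 → s2
  read 'x': s2 → s1
  read 'x': s1 → s2
  read 'y': s2 → s2
s0 -> s2 -> s1 -> s0 -> s2 -> s1 -> s2 -> s2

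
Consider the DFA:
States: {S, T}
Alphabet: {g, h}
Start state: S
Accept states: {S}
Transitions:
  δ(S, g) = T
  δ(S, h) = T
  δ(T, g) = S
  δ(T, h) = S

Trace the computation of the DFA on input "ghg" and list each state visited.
read 'g': S → T
  read 'h': T → S
  read 'g': S → T
S -> T -> S -> T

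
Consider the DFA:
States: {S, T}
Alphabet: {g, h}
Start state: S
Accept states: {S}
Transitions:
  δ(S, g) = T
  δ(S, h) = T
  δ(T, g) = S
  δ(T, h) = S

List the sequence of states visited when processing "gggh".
read 'g': S → T
  read 'g': T → S
  read 'g': S → T
  read 'h': T → S
S -> T -> S -> T -> S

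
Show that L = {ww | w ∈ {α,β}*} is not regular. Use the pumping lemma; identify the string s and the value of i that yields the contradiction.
Assume L is regular with pumping length p. Idea: pumping the leading α-block breaks the equality of the two halves.
Choose s = α^p β α^p β ∈ L (with w = α^p β). |s| = 2p+2 ≥ p. By the pumping lemma, s = xyz with |xy| ≤ p, |y| > 0, so y = α^k with k ≥ 1, in the first α-block. Then xy²z = α^(p+k) β α^p β, of length 2p+2+k. If k is odd this length is odd, so it cannot be of the form ww. If k is even, each half has length p+1+k/2 ≤ p+k, so the first half lies entirely inside the leading α-block and contains no β, while the second half ends in β; the halves differ. Either way xy²z ∉ L.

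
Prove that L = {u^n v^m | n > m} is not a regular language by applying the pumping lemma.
Assume L is regular with pumping length p. Idea: pumping down the u-block drops the u-count to at most the v-count.
Choose s = u^(p+1) v^p ∈ L (|s| = 2p+1 ≥ p). By the pumping lemma, s = xyz with |xy| ≤ p, |y| > 0, so y = u^k with k ≥ 1. Take i = 0: xz = u^(p+1−k) v^p. Since k ≥ 1, p+1−k ≤ p, so the number of u's is no longer strictly greater than the number of v's, hence xz ∉ L.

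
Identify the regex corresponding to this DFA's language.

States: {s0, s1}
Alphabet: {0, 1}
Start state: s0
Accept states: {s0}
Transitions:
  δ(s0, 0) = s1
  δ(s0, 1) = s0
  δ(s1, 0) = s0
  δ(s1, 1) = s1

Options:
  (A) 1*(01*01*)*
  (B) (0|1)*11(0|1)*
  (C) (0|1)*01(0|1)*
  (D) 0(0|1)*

Check each option against the DFA on short strings; one disagreement eliminates an option:
  (A) 1*(01*01*)*: agrees with the DFA on every string of length ≤ 6
  (B) (0|1)*11(0|1)*: on ε the DFA stays in s0 and accepts (s0 ∈ Accept), but the regex does not match it → eliminate
  (C) (0|1)*01(0|1)*: on ε the DFA stays in s0 and accepts (s0 ∈ Accept), but the regex does not match it → eliminate
  (D) 0(0|1)*: on ε the DFA stays in s0 and accepts (s0 ∈ Accept), but the regex does not match it → eliminate
Only (A) is consistent with the DFA.
(A) 1*(01*01*)*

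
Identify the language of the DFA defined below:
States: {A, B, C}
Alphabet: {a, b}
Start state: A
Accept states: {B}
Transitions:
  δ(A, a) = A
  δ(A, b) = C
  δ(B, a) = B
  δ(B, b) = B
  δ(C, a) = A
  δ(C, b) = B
Testing a few strings:
  'baa' → reject
  'baab' → reject
  'b' → reject
  'baba' → reject
State roles: A=no progress toward bb; B=substring bb seen; C=one trailing b
All strings over {a,b} containing the substring bb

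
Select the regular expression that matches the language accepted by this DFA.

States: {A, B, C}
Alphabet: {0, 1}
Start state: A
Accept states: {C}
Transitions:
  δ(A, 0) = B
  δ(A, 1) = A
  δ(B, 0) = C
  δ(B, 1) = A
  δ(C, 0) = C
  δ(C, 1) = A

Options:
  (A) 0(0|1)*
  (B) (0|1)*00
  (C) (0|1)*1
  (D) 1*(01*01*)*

Check each option against the DFA on short strings; one disagreement eliminates an option:
  (A) 0(0|1)*: on '0' the DFA goes A → B and rejects (B ∉ Accept), but the regex matches it → eliminate
  (B) (0|1)*00: agrees with the DFA on every string of length ≤ 6
  (C) (0|1)*1: on '1' the DFA goes A → A and rejects (A ∉ Accept), but the regex matches it → eliminate
  (D) 1*(01*01*)*: on ε the DFA stays in A and rejects (A ∉ Accept), but the regex matches it → eliminate
Only (B) is consistent with the DFA.
(B) (0|1)*00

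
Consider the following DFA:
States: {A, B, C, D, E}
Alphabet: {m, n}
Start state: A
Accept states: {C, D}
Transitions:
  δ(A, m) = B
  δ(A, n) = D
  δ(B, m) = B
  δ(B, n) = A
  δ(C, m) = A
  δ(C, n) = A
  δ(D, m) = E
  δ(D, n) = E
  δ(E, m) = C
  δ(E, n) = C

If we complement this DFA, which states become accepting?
Complement accept states = All states \ Original accept states
= {A, B, C, D, E} \ {C, D}
{A, B, E}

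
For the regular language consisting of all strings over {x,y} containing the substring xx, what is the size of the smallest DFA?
By Myhill–Nerode, count the distinguishable equivalence classes: 3 classes — one per longest suffix of the input that is a prefix of 'xx' (lengths 0 through 1), plus an absorbing 'already seen xx' class.
3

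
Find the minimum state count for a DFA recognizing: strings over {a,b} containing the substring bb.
By Myhill–Nerode, count the distinguishable equivalence classes: three classes — no progress / one trailing b / bb seen.
3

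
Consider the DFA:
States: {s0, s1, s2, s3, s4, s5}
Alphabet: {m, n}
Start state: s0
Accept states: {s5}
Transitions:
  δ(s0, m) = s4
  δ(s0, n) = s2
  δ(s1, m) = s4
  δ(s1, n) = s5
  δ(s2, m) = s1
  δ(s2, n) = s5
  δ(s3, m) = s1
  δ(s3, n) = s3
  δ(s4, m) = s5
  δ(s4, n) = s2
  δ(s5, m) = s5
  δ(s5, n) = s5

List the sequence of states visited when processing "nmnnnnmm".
read 'n': s0 → s2
  read 'm': s2 → s1
  read 'n': s1 → s5
  read 'n': s5 → s5
  read 'n': s5 → s5
  read 'n': s5 → s5
  read 'm': s5 → s5
  read 'm': s5 → s5
s0 -> s2 -> s1 -> s5 -> s5 -> s5 -> s5 -> s5 -> s5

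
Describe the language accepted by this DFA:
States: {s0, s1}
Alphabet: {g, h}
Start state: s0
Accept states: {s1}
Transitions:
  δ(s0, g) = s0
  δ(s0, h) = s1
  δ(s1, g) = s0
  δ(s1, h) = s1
Testing a few strings:
  'hh' → accept
  'gg' → reject
  'hg' → reject
  'h' → accept
State roles: s0=last symbol not h; s1=last symbol is h
All strings over {g,h} ending with h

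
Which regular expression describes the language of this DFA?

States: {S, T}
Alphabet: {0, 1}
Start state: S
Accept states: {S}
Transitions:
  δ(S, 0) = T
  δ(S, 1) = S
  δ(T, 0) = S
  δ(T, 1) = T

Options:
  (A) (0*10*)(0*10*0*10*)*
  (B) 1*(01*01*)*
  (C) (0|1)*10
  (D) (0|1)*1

Check each option against the DFA on short strings; one disagreement eliminates an option:
  (A) (0*10*)(0*10*0*10*)*: on ε the DFA stays in S and accepts (S ∈ Accept), but the regex does not match it → eliminate
  (B) 1*(01*01*)*: agrees with the DFA on every string of length ≤ 6
  (C) (0|1)*10: on ε the DFA stays in S and accepts (S ∈ Accept), but the regex does not match it → eliminate
  (D) (0|1)*1: on ε the DFA stays in S and accepts (S ∈ Accept), but the regex does not match it → eliminate
Only (B) is consistent with the DFA.
(B) 1*(01*01*)*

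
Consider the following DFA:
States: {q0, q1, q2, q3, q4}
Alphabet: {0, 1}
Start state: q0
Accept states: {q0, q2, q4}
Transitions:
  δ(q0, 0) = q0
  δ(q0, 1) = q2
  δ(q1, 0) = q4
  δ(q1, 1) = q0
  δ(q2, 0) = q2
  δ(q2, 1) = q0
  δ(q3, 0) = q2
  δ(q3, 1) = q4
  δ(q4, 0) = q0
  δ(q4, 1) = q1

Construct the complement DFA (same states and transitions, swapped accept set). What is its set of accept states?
Complement accept states = All states \ Original accept states
= {q0, q1, q2, q3, q4} \ {q0, q2, q4}
{q1, q3}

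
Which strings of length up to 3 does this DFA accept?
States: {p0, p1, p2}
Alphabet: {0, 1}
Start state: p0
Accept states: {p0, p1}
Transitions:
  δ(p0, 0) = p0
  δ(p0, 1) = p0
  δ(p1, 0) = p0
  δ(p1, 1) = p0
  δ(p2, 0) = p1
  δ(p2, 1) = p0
ε, 0, 1, 00, 01, 10, 11, 000, 001, 010, 011, 100, 101, 110, 111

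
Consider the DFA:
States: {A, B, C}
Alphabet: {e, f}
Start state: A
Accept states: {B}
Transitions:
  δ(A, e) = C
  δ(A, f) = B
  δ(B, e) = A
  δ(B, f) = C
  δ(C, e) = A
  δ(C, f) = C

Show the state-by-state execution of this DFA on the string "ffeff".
read 'f': A → B
  read 'f': B → C
  read 'e': C → A
  read 'f': A → B
  read 'f': B → C
A -> B -> C -> A -> B -> C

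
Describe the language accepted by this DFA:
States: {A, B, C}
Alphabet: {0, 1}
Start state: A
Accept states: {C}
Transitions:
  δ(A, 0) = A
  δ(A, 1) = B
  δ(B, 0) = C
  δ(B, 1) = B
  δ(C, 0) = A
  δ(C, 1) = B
Testing a few strings:
  '01' → reject
  '10' → accept
  '011' → reject
  '010' → accept
State roles: A=no suffix match; B=one trailing 1; C=suffix is 10
All binary strings ending with 10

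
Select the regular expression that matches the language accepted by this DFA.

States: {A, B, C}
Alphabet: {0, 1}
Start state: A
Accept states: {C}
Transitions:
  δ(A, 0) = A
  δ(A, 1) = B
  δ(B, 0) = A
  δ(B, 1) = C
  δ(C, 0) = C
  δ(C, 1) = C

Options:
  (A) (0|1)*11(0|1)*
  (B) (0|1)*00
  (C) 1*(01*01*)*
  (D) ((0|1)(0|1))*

Check each option against the DFA on short strings; one disagreement eliminates an option:
  (A) (0|1)*11(0|1)*: agrees with the DFA on every string of length ≤ 6
  (B) (0|1)*00: on '00' the DFA goes A → A → A and rejects (A ∉ Accept), but the regex matches it → eliminate
  (C) 1*(01*01*)*: on ε the DFA stays in A and rejects (A ∉ Accept), but the regex matches it → eliminate
  (D) ((0|1)(0|1))*: on ε the DFA stays in A and rejects (A ∉ Accept), but the regex matches it → eliminate
Only (A) is consistent with the DFA.
(A) (0|1)*11(0|1)*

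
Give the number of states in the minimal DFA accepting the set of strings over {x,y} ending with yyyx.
By Myhill–Nerode, count the distinguishable equivalence classes: 5 classes — one per longest suffix of the input that is a prefix of 'yyyx' (lengths 0 through 4); only the length-4 class is accepting.
5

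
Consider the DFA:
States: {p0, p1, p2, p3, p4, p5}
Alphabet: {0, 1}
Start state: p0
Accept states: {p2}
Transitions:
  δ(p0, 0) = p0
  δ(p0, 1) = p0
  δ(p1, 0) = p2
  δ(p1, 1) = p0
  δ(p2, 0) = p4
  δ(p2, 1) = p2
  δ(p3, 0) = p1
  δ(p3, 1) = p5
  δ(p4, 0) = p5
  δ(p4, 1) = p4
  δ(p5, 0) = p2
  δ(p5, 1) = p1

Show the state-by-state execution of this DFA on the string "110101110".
read '1': p0 → p0
  read '1': p0 → p0
  read '0': p0 → p0
  read '1': p0 → p0
  read '0': p0 → p0
  read '1': p0 → p0
  read '1': p0 → p0
  read '1': p0 → p0
  read '0': p0 → p0
p0 -> p0 -> p0 -> p0 -> p0 -> p0 -> p0 -> p0 -> p0 -> p0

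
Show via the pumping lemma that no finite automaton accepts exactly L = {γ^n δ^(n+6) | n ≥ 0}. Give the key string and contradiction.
Assume L is regular with pumping length p. Idea: pumping the γ-block breaks the fixed offset of 6.
Choose s = γ^p δ^(p+6) ∈ L. By the pumping lemma, s = xyz with |xy| ≤ p, |y| > 0, so y = γ^k with k ≥ 1. Then xy²z = γ^(p+k) δ^(p+6). For this to be in L we would need p+6 = (p+k)+6, i.e. k = 0, contradicting k ≥ 1. So xy²z ∉ L.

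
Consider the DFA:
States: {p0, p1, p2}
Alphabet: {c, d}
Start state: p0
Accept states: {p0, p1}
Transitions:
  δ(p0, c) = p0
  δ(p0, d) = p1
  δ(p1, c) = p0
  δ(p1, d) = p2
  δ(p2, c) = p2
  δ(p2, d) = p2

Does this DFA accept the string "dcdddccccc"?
Processing string "dcdddccccc":
  p0 --d--> p1
  p1 --c--> p0
  p0 --d--> p1
  p1 --d--> p2
  p2 --d--> p2
  p2 --c--> p2
  p2 --c--> p2
  p2 --c--> p2
  p2 --c--> p2
  p2 --c--> p2
Final state: p2
Accept states: {p0, p1}
No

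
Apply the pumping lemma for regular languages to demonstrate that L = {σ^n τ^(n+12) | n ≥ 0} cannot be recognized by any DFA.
Assume L is regular with pumping length p. Idea: pumping the σ-block breaks the fixed offset of 12.
Choose s = σ^p τ^(p+12) ∈ L. By the pumping lemma, s = xyz with |xy| ≤ p, |y| > 0, so y = σ^k with k ≥ 1. Then xy²z = σ^(p+k) τ^(p+12). For this to be in L we would need p+12 = (p+k)+12, i.e. k = 0, contradicting k ≥ 1. So xy²z ∉ L.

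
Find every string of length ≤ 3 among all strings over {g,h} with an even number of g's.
ε, h, gg, hh, ggh, ghg, hgg, hhh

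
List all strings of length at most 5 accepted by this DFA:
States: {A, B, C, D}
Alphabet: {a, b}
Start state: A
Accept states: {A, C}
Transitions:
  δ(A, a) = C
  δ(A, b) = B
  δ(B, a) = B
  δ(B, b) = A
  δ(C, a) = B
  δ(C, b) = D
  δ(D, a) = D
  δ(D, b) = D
ε, a, bb, aab, bab, bba, aaab, aaba, baab, baba, bbbb, aaaab, aaaba, aabbb, baaab, baaba, babbb, bbaab, bbbab, bbbba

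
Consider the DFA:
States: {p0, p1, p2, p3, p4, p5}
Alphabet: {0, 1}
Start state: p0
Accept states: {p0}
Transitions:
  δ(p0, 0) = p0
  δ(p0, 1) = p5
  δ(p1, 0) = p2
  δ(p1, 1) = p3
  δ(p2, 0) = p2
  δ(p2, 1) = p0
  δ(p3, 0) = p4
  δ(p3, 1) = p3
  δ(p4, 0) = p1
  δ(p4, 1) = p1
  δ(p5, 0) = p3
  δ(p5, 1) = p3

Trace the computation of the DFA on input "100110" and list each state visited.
read '1': p0 → p5
  read '0': p5 → p3
  read '0': p3 → p4
  read '1': p4 → p1
  read '1': p1 → p3
  read '0': p3 → p4
p0 -> p5 -> p3 -> p4 -> p1 -> p3 -> p4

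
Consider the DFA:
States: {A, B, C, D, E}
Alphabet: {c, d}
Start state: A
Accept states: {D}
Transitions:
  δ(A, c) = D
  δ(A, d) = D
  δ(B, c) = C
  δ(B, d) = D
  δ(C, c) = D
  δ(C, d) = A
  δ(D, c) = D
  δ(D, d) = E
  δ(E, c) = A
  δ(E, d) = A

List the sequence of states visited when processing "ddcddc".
read 'd': A → D
  read 'd': D → E
  read 'c': E → A
  read 'd': A → D
  read 'd': D → E
  read 'c': E → A
A -> D -> E -> A -> D -> E -> A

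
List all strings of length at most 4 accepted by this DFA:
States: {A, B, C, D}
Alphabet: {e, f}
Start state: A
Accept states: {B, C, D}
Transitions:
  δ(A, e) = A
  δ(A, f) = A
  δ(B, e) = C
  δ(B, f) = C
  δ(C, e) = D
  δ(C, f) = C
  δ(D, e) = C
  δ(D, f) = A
None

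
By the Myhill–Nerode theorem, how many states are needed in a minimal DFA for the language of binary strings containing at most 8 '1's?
By Myhill–Nerode, count the distinguishable equivalence classes: 10 classes — having seen 0, 1, …, 8, or >8 copies of '1'; counts 0 through 8 are accepting and >8 is dead.
10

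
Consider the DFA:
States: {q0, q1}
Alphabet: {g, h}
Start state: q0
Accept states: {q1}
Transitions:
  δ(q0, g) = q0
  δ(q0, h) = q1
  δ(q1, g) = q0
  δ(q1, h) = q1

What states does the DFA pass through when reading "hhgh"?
read 'h': q0 → q1
  read 'h': q1 → q1
  read 'g': q1 → q0
  read 'h': q0 → q1
q0 -> q1 -> q1 -> q0 -> q1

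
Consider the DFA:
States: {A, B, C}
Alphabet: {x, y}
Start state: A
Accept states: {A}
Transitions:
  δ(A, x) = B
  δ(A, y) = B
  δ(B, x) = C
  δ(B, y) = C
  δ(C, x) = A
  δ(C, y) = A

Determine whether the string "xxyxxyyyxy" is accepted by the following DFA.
Processing string "xxyxxyyyxy":
  A --x--> B
  B --x--> C
  C --y--> A
  A --x--> B
  B --x--> C
  C --y--> A
  A --y--> B
  B --y--> C
  C --x--> A
  A --y--> B
Final state: B
Accept states: {A}
No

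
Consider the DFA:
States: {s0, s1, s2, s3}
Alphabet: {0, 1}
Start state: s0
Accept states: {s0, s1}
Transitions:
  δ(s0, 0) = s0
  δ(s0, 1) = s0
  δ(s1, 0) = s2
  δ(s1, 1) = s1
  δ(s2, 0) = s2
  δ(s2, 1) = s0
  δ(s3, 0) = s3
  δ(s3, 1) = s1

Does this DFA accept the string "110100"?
Processing string "110100":
  s0 --1--> s0
  s0 --1--> s0
  s0 --0--> s0
  s0 --1--> s0
  s0 --0--> s0
  s0 --0--> s0
Final state: s0
Accept states: {s0, s1}
Yes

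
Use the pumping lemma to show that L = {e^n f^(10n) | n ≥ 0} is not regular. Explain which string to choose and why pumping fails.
Assume L is regular with pumping length p. Idea: pumping the e-block breaks the 1:10 ratio.
Choose s = e^p f^(10p) (length 11p ≥ p). By the pumping lemma, s = xyz with |xy| ≤ p, |y| > 0, so y = e^k with k ≥ 1. Then xy²z = e^(p+k) f^(10p). For this to be in L we would need 10p = 10(p+k), i.e. 10k = 0, contradicting k ≥ 1. So xy²z ∉ L.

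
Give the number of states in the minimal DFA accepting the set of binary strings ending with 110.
By Myhill–Nerode, count the distinguishable equivalence classes: 4 classes — one per longest suffix of the input that is a prefix of '110' (lengths 0 through 3); only the length-3 class is accepting.
4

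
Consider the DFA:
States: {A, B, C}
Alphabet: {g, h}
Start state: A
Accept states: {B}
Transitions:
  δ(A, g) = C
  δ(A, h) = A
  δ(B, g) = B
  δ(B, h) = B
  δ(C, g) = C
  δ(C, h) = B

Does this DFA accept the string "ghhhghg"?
Processing string "ghhhghg":
  A --g--> C
  C --h--> B
  B --h--> B
  B --h--> B
  B --g--> B
  B --h--> B
  B --g--> B
Final state: B
Accept states: {B}
Yes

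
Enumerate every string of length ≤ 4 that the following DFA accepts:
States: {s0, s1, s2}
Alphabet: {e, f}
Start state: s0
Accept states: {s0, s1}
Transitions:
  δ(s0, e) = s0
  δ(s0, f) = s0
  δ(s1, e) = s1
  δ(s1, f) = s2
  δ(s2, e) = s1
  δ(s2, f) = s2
ε, e, f, ee, ef, fe, ff, eee, eef, efe, eff, fee, fef, ffe, fff, eeee, eeef, eefe, eeff, efee, efef, effe, efff, feee, feef, fefe, feff, ffee, ffef, fffe, ffff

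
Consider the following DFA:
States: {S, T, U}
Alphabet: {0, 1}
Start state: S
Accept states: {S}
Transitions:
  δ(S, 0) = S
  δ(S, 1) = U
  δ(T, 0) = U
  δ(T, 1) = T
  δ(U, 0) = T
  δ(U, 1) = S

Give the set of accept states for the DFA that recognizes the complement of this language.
Complement accept states = All states \ Original accept states
= {S, T, U} \ {S}
{T, U}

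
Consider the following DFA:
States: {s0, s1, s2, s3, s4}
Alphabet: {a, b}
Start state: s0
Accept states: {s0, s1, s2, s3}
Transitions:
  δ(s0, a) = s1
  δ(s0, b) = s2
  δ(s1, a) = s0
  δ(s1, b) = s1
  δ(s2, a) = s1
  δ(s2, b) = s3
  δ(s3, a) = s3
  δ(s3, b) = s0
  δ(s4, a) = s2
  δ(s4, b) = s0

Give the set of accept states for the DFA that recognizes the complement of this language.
Complement accept states = All states \ Original accept states
= {s0, s1, s2, s3, s4} \ {s0, s1, s2, s3}
{s4}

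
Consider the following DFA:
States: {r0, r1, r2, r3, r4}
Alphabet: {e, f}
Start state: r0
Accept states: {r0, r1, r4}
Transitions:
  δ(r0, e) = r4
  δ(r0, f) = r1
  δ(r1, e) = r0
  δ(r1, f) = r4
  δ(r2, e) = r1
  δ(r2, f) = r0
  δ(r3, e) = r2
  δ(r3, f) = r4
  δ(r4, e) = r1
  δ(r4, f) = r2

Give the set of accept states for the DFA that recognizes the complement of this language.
Complement accept states = All states \ Original accept states
= {r0, r1, r2, r3, r4} \ {r0, r1, r4}
{r2, r3}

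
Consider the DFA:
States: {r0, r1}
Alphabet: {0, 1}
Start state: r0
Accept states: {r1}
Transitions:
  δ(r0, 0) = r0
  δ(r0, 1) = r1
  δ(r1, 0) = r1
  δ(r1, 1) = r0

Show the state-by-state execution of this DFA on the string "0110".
read '0': r0 → r0
  read '1': r0 → r1
  read '1': r1 → r0
  read '0': r0 → r0
r0 -> r0 -> r1 -> r0 -> r0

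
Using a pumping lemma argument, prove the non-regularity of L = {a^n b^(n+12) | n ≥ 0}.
Assume L is regular with pumping length p. Idea: pumping the a-block breaks the fixed offset of 12.
Choose s = a^p b^(p+12) ∈ L. By the pumping lemma, s = xyz with |xy| ≤ p, |y| > 0, so y = a^k with k ≥ 1. Then xy²z = a^(p+k) b^(p+12). For this to be in L we would need p+12 = (p+k)+12, i.e. k = 0, contradicting k ≥ 1. So xy²z ∉ L.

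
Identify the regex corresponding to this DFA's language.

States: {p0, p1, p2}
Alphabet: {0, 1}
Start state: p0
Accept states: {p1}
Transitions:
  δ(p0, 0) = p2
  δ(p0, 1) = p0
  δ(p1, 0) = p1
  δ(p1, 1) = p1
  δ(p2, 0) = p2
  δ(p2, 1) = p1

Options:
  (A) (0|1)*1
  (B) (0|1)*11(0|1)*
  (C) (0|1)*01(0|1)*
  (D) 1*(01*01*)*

Check each option against the DFA on short strings; one disagreement eliminates an option:
  (A) (0|1)*1: on '1' the DFA goes p0 → p0 and rejects (p0 ∉ Accept), but the regex matches it → eliminate
  (B) (0|1)*11(0|1)*: on '01' the DFA goes p0 → p2 → p1 and accepts (p1 ∈ Accept), but the regex does not match it → eliminate
  (C) (0|1)*01(0|1)*: agrees with the DFA on every string of length ≤ 6
  (D) 1*(01*01*)*: on ε the DFA stays in p0 and rejects (p0 ∉ Accept), but the regex matches it → eliminate
Only (C) is consistent with the DFA.
(C) (0|1)*01(0|1)*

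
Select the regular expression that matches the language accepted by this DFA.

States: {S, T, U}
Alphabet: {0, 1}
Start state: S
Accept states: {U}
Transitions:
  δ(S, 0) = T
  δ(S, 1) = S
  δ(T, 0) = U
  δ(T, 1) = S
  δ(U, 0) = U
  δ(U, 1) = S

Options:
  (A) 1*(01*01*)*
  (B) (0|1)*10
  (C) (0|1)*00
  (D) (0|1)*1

Check each option against the DFA on short strings; one disagreement eliminates an option:
  (A) 1*(01*01*)*: on ε the DFA stays in S and rejects (S ∉ Accept), but the regex matches it → eliminate
  (B) (0|1)*10: on '00' the DFA goes S → T → U and accepts (U ∈ Accept), but the regex does not match it → eliminate
  (C) (0|1)*00: agrees with the DFA on every string of length ≤ 6
  (D) (0|1)*1: on '1' the DFA goes S → S and rejects (S ∉ Accept), but the regex matches it → eliminate
Only (C) is consistent with the DFA.
(C) (0|1)*00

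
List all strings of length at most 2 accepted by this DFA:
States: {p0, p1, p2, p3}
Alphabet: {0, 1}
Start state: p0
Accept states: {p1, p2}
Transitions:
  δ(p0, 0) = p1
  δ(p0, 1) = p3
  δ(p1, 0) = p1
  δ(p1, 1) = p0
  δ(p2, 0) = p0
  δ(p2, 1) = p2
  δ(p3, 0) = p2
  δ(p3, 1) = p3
0, 00, 10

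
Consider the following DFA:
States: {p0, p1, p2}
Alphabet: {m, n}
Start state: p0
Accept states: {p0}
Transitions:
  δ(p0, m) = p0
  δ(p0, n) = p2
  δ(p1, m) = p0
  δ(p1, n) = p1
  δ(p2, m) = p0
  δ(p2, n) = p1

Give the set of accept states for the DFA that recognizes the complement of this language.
Complement accept states = All states \ Original accept states
= {p0, p1, p2} \ {p0}
{p1, p2}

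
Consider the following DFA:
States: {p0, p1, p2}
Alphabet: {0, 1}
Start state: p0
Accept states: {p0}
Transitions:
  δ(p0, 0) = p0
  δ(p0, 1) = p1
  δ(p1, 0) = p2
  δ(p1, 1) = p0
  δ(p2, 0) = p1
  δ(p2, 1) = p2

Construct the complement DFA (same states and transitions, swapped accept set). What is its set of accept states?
Complement accept states = All states \ Original accept states
= {p0, p1, p2} \ {p0}
{p1, p2}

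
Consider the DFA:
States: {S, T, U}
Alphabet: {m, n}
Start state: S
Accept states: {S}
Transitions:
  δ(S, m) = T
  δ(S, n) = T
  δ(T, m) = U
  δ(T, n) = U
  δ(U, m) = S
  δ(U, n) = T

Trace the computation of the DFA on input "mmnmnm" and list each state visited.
read 'm': S → T
  read 'm': T → U
  read 'n': U → T
  read 'm': T → U
  read 'n': U → T
  read 'm': T → U
S -> T -> U -> T -> U -> T -> U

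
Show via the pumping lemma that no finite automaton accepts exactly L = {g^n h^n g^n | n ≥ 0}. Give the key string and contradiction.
Assume L is regular with pumping length p. Idea: pumping the first g-block unbalances it against the other two.
Choose s = g^p h^p g^p ∈ L (|s| = 3p ≥ p). By the pumping lemma, s = xyz with |xy| ≤ p, |y| > 0, so y = g^k with k ≥ 1, inside the first g-block. Then xy²z = g^(p+k) h^p g^p. The first block has length p+k ≠ p, so the three block lengths are no longer equal and xy²z ∉ L.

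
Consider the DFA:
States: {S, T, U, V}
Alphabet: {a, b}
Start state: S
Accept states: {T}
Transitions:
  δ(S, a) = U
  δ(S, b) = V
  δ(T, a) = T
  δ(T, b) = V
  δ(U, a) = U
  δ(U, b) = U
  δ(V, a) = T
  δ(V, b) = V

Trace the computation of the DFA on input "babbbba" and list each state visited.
read 'b': S → V
  read 'a': V → T
  read 'b': T → V
  read 'b': V → V
  read 'b': V → V
  read 'b': V → V
  read 'a': V → T
S -> V -> T -> V -> V -> V -> V -> T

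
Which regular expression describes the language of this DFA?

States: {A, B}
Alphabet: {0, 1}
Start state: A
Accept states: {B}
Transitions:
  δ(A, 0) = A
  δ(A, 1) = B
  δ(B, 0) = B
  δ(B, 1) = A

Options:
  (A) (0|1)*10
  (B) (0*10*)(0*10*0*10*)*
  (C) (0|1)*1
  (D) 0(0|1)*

Check each option against the DFA on short strings; one disagreement eliminates an option:
  (A) (0|1)*10: on '1' the DFA goes A → B and accepts (B ∈ Accept), but the regex does not match it → eliminate
  (B) (0*10*)(0*10*0*10*)*: agrees with the DFA on every string of length ≤ 6
  (C) (0|1)*1: on '10' the DFA goes A → B → B and accepts (B ∈ Accept), but the regex does not match it → eliminate
  (D) 0(0|1)*: on '0' the DFA goes A → A and rejects (A ∉ Accept), but the regex matches it → eliminate
Only (B) is consistent with the DFA.
(B) (0*10*)(0*10*0*10*)*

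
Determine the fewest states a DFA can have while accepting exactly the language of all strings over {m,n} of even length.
By Myhill–Nerode, count the distinguishable equivalence classes: two classes — parity of the length.
2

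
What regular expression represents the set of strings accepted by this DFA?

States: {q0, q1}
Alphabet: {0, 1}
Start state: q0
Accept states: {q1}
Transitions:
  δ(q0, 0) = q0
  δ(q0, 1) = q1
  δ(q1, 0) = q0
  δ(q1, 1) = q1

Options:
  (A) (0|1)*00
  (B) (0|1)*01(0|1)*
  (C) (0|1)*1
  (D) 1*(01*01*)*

Check each option against the DFA on short strings; one disagreement eliminates an option:
  (A) (0|1)*00: on '1' the DFA goes q0 → q1 and accepts (q1 ∈ Accept), but the regex does not match it → eliminate
  (B) (0|1)*01(0|1)*: on '1' the DFA goes q0 → q1 and accepts (q1 ∈ Accept), but the regex does not match it → eliminate
  (C) (0|1)*1: agrees with the DFA on every string of length ≤ 6
  (D) 1*(01*01*)*: on ε the DFA stays in q0 and rejects (q0 ∉ Accept), but the regex matches it → eliminate
Only (C) is consistent with the DFA.
(C) (0|1)*1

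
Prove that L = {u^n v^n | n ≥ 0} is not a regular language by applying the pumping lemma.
Assume L is regular with pumping length p. Idea: pumping the u-block changes the count balance.
Choose s = u^p v^p (length 2p ≥ p). By the pumping lemma, s = xyz with |xy| ≤ p, |y| > 0. So y = u^k for some k > 0 (since xy is entirely within the u's). Pumping gives xy²z = u^(p+k) v^p, which is not in L since p+k ≠ p.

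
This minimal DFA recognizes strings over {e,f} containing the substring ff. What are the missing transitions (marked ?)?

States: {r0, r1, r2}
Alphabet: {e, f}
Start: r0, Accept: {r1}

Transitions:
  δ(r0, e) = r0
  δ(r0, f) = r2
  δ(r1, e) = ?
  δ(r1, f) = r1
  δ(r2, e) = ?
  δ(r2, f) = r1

From the language and accept set, identify what each state tracks — r0: no progress toward ff; r1: substring ff seen; r2: one trailing f.
Each missing δ(q, a) is the state matching the new tracked value after reading a.
δ(r1, e) = r1; δ(r2, e) = r0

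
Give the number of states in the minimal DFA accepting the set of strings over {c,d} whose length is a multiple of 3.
By Myhill–Nerode, count the distinguishable equivalence classes: three classes — length mod 3.
3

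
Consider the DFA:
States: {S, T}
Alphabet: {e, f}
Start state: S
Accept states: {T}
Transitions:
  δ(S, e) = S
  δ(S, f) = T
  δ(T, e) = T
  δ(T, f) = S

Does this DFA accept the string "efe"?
Processing string "efe":
  S --e--> S
  S --f--> T
  T --e--> T
Final state: T
Accept states: {T}
Yes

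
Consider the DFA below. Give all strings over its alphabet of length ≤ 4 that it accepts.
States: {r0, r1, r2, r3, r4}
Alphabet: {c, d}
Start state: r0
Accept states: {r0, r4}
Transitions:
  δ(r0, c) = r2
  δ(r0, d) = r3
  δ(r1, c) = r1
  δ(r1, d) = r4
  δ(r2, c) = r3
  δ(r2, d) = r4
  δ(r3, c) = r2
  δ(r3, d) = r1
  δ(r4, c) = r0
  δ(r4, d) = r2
ε, cd, cdc, dcd, ddd, cccd, ccdd, cddd, dcdc, ddcd, dddc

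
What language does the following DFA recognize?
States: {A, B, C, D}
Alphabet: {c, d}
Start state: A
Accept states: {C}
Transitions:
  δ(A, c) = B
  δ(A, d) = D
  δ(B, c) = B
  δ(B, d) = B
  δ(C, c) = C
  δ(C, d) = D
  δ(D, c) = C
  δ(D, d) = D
Testing a few strings:
  'c' → reject
  'dd' → reject
  'dcdd' → reject
  'dcdc' → accept
State roles: A=no input read; B=started with c (dead); C=started with d, last symbol c; D=started with d, last symbol d
All strings over {c,d} that start with d and end with c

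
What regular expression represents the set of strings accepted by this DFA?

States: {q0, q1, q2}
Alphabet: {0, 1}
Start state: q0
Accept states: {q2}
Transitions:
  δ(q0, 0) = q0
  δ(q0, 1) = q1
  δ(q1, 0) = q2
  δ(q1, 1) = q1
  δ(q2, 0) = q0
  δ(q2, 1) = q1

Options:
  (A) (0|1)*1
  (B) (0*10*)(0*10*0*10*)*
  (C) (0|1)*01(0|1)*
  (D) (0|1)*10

Check each option against the DFA on short strings; one disagreement eliminates an option:
  (A) (0|1)*1: on '1' the DFA goes q0 → q1 and rejects (q1 ∉ Accept), but the regex matches it → eliminate
  (B) (0*10*)(0*10*0*10*)*: on '1' the DFA goes q0 → q1 and rejects (q1 ∉ Accept), but the regex matches it → eliminate
  (C) (0|1)*01(0|1)*: on '01' the DFA goes q0 → q0 → q1 and rejects (q1 ∉ Accept), but the regex matches it → eliminate
  (D) (0|1)*10: agrees with the DFA on every string of length ≤ 6
Only (D) is consistent with the DFA.
(D) (0|1)*10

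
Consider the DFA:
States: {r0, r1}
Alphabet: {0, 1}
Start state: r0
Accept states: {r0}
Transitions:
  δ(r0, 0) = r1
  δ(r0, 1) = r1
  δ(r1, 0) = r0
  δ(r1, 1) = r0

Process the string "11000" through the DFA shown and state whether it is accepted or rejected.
Processing string "11000":
  r0 --1--> r1
  r1 --1--> r0
  r0 --0--> r1
  r1 --0--> r0
  r0 --0--> r1
Final state: r1
Accept states: {r0}
No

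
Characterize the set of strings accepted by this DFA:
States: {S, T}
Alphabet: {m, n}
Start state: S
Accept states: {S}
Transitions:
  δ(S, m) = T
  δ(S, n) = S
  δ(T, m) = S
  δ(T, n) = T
Testing a few strings:
  'mm' → accept
  'nnm' → reject
  'n' → accept
  'mmn' → accept
State roles: S=even number of m's so far; T=odd number of m's so far
All strings over {m,n} with an even number of m's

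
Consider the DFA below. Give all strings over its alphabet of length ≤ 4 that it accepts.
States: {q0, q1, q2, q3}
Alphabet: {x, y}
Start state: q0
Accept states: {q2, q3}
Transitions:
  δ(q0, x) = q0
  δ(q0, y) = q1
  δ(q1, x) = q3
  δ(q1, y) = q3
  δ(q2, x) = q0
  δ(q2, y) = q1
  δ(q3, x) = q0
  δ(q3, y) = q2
yx, yy, xyx, xyy, yxy, yyy, xxyx, xxyy, xyxy, xyyy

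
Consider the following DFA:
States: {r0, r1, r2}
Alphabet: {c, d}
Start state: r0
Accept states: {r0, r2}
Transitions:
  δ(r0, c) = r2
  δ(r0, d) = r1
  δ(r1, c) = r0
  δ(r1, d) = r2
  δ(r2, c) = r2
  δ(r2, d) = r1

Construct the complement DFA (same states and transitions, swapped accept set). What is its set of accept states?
Complement accept states = All states \ Original accept states
= {r0, r1, r2} \ {r0, r2}
{r1}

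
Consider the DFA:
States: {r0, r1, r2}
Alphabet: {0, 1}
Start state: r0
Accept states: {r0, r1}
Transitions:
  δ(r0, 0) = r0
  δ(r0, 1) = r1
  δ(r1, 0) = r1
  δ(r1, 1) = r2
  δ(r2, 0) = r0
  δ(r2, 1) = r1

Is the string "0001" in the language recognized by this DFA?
Processing string "0001":
  r0 --0--> r0
  r0 --0--> r0
  r0 --0--> r0
  r0 --1--> r1
Final state: r1
Accept states: {r0, r1}
Yes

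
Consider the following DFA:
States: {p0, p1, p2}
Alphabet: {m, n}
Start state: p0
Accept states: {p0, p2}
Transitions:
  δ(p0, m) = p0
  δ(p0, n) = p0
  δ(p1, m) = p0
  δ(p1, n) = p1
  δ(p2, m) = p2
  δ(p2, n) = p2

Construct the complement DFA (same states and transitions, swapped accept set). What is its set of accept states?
Complement accept states = All states \ Original accept states
= {p0, p1, p2} \ {p0, p2}
{p1}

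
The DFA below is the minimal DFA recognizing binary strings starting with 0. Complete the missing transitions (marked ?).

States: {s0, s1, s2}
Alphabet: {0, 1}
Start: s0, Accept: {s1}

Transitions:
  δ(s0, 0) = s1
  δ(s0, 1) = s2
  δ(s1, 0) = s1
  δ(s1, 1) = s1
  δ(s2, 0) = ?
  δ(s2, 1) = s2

From the language and accept set, identify what each state tracks — s0: no input read; s1: started with 0; s2: started with 1 (dead).
Each missing δ(q, a) is the state matching the new tracked value after reading a.
δ(s2, 0) = s2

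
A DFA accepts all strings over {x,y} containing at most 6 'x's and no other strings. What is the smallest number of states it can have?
By Myhill–Nerode, count the distinguishable equivalence classes: 8 classes — having seen 0, 1, …, 6, or >6 copies of 'x'; counts 0 through 6 are accepting and >6 is dead.
8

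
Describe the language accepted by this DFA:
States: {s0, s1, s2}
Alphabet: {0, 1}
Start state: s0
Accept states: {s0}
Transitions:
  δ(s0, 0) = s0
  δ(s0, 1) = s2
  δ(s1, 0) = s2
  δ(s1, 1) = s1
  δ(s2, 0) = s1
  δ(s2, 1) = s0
Testing a few strings:
  '00' → accept
  '101' → reject
  '011' → accept
  '1111' → accept
State roles: s0=value ≡ 0 (mod 3); s1=value ≡ 2 (mod 3); s2=value ≡ 1 (mod 3)
All binary strings representing a multiple of 3 (read in base 2; leading zeros allowed and ε counts as 0)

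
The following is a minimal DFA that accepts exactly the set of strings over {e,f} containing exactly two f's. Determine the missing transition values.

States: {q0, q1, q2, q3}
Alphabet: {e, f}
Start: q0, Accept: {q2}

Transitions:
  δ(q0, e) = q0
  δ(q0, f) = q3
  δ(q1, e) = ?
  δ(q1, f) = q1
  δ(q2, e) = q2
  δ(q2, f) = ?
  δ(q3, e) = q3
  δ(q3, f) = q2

From the language and accept set, identify what each state tracks — q0: zero f's; q1: ≥ three f's (dead); q2: two f's; q3: one f.
Each missing δ(q, a) is the state matching the new tracked value after reading a.
δ(q1, e) = q1; δ(q2, f) = q1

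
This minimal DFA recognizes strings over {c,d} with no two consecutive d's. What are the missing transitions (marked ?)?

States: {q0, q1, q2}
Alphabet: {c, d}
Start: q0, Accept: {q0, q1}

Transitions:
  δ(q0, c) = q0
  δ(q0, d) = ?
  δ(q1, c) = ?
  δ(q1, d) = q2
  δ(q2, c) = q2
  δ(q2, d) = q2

From the language and accept set, identify what each state tracks — q0: last symbol not d (ok); q1: last symbol d (ok); q2: saw dd (dead).
Each missing δ(q, a) is the state matching the new tracked value after reading a.
δ(q0, d) = q1; δ(q1, c) = q0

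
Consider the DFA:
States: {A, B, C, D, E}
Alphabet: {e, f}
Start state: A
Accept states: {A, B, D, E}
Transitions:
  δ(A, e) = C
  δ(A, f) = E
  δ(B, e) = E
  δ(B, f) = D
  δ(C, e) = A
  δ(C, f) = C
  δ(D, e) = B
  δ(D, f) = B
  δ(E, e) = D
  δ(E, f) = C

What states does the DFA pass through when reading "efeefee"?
read 'e': A → C
  read 'f': C → C
  read 'e': C → A
  read 'e': A → C
  read 'f': C → C
  read 'e': C → A
  read 'e': A → C
A -> C -> C -> A -> C -> C -> A -> C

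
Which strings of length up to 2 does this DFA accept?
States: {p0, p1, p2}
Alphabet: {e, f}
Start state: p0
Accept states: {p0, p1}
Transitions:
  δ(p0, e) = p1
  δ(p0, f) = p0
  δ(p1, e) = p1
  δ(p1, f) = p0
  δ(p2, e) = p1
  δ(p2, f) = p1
ε, e, f, ee, ef, fe, ff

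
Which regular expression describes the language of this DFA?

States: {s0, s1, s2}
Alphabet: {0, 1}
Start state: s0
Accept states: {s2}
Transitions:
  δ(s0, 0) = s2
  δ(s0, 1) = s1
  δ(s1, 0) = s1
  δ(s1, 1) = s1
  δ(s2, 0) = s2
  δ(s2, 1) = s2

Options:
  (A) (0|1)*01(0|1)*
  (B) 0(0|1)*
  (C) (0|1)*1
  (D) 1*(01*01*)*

Check each option against the DFA on short strings; one disagreement eliminates an option:
  (A) (0|1)*01(0|1)*: on '0' the DFA goes s0 → s2 and accepts (s2 ∈ Accept), but the regex does not match it → eliminate
  (B) 0(0|1)*: agrees with the DFA on every string of length ≤ 6
  (C) (0|1)*1: on '0' the DFA goes s0 → s2 and accepts (s2 ∈ Accept), but the regex does not match it → eliminate
  (D) 1*(01*01*)*: on ε the DFA stays in s0 and rejects (s0 ∉ Accept), but the regex matches it → eliminate
Only (B) is consistent with the DFA.
(B) 0(0|1)*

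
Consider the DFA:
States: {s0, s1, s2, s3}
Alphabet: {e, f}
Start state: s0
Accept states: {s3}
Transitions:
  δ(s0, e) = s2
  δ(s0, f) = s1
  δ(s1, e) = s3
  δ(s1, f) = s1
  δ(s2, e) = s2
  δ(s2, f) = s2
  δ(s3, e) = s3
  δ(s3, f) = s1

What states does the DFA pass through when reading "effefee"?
read 'e': s0 → s2
  read 'f': s2 → s2
  read 'f': s2 → s2
  read 'e': s2 → s2
  read 'f': s2 → s2
  read 'e': s2 → s2
  read 'e': s2 → s2
s0 -> s2 -> s2 -> s2 -> s2 -> s2 -> s2 -> s2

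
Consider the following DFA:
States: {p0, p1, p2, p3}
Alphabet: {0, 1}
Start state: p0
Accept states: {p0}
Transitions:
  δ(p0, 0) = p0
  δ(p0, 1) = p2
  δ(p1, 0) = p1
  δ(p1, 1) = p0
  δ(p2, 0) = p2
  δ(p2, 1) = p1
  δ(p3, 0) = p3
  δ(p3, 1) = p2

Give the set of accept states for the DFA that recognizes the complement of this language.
Complement accept states = All states \ Original accept states
= {p0, p1, p2, p3} \ {p0}
{p1, p2, p3}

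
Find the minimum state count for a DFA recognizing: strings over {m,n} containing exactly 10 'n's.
By Myhill–Nerode, count the distinguishable equivalence classes: 12 classes — having seen 0, 1, …, 10, or >10 copies of 'n'; the count-10 class is the only accepting one and >10 is dead.
12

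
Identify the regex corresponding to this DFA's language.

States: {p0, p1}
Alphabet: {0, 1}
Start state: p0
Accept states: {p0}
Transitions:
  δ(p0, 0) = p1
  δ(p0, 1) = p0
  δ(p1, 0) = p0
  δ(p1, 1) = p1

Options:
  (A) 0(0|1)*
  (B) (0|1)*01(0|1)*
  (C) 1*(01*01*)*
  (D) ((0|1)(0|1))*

Check each option against the DFA on short strings; one disagreement eliminates an option:
  (A) 0(0|1)*: on ε the DFA stays in p0 and accepts (p0 ∈ Accept), but the regex does not match it → eliminate
  (B) (0|1)*01(0|1)*: on ε the DFA stays in p0 and accepts (p0 ∈ Accept), but the regex does not match it → eliminate
  (C) 1*(01*01*)*: agrees with the DFA on every string of length ≤ 6
  (D) ((0|1)(0|1))*: on '1' the DFA goes p0 → p0 and accepts (p0 ∈ Accept), but the regex does not match it → eliminate
Only (C) is consistent with the DFA.
(C) 1*(01*01*)*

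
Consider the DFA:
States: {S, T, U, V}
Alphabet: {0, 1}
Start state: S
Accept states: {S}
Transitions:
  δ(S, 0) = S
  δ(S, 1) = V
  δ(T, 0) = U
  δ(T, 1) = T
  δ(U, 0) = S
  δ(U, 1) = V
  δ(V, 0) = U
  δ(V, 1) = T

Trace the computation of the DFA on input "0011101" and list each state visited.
read '0': S → S
  read '0': S → S
  read '1': S → V
  read '1': V → T
  read '1': T → T
  read '0': T → U
  read '1': U → V
S -> S -> S -> V -> T -> T -> U -> V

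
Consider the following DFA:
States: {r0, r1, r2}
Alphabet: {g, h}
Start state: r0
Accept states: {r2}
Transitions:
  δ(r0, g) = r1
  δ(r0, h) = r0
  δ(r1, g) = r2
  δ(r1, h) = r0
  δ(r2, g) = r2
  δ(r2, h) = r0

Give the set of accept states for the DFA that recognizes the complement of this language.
Complement accept states = All states \ Original accept states
= {r0, r1, r2} \ {r2}
{r0, r1}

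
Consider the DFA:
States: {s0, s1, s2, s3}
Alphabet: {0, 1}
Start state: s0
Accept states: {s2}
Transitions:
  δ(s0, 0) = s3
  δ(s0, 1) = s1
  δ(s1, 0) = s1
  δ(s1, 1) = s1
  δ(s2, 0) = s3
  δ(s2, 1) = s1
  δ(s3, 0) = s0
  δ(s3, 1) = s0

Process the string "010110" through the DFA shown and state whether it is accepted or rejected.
Processing string "010110":
  s0 --0--> s3
  s3 --1--> s0
  s0 --0--> s3
  s3 --1--> s0
  s0 --1--> s1
  s1 --0--> s1
Final state: s1
Accept states: {s2}
No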